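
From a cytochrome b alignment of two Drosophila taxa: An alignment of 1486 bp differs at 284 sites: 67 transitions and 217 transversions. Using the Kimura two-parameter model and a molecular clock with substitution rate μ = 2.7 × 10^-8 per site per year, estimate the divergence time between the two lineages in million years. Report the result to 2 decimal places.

P = 67/1486 ≈ 0.045087 and Q = 217/1486 ≈ 0.14603.
Under the Kimura two-parameter model, d = −½ ln(1 − 2P − Q) − ¼ ln(1 − 2Q).
1 − 2P − Q = 0.763796, giving −½ ln(0.763796) = 0.134727.
1 − 2Q = 0.70794, giving −¼ ln(0.70794) = 0.086349.
d = 0.134727 + 0.086349 = 0.221076.
Under a molecular clock d = 2μt, so t = d/(2μ) = 0.221076 / (2 × 2.7 × 10^-8) = 4.09 million years.

4.09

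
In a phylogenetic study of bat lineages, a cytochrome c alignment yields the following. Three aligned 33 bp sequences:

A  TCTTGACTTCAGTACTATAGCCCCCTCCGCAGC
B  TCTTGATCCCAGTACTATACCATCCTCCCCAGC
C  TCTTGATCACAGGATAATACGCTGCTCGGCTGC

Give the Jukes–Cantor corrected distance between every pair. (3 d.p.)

d(A,B) = 0.249, d(A,C) = 0.497, d(B,C) = 0.388

A–B: 7/33 sites differ → p ≈ 0.212121, d = −0.75 ln(1 − 0.282828) = 0.249330 ≈ 0.249.
A–C: 12/33 sites differ → p ≈ 0.363636, d = −0.75 ln(1 − 0.484848) = 0.497470 ≈ 0.497.
B–C: 10/33 sites differ → p ≈ 0.30303, d = −0.75 ln(1 − 0.40404) = 0.388186 ≈ 0.388.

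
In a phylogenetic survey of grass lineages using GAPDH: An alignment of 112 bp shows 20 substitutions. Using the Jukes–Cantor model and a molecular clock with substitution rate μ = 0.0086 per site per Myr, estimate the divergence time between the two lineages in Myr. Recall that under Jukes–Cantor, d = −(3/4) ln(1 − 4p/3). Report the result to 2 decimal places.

11.86

p = 20/112 ≈ 0.178571.
d = −(3/4) ln(1 − 4p/3) = −0.75 ln(1 − 0.238095) = −0.75 ln(0.761905)
  = −0.75 × (-0.271933) = 0.203950 substitutions/site.
Under a molecular clock d = 2μt, so t = d/(2μ) = 0.203950 / (2 × 0.0086) = 11.86 Myr.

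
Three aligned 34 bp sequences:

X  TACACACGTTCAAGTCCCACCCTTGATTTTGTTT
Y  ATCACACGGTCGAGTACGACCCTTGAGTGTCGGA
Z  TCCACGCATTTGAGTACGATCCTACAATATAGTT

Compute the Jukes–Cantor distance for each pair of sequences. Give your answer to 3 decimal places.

X–Y: 12/34 sites differ → p ≈ 0.352941, d = −0.75 ln(1 − 0.470588) = 0.476991 ≈ 0.477.
X–Z: 14/34 sites differ → p ≈ 0.411765, d = −0.75 ln(1 − 0.54902) = 0.597249 ≈ 0.597.
Y–Z: 14/34 sites differ → p ≈ 0.411765, d = −0.75 ln(1 − 0.54902) = 0.597249 ≈ 0.597.

d(X,Y) = 0.477, d(X,Z) = 0.597, d(Y,Z) = 0.597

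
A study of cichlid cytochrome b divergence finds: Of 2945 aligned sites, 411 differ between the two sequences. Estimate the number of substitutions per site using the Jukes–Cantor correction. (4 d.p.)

0.1544

p = 411/2945 ≈ 0.139559.
d = −(3/4) ln(1 − 4p/3) = −0.75 ln(1 − 0.186079) = −0.75 ln(0.813921)
  = −0.75 × (-0.205892) = 0.154419 substitutions/site.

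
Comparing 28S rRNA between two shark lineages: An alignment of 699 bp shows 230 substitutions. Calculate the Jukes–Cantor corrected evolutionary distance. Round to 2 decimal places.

p = 230/699 ≈ 0.329041.
d = −(3/4) ln(1 − 4p/3) = −0.75 ln(1 − 0.438721) = −0.75 ln(0.561279)
  = −0.75 × (-0.577537) = 0.433153 substitutions/site.

0.43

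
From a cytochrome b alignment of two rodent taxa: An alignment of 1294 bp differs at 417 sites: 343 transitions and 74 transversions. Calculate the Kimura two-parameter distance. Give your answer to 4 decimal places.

0.4729

P = 343/1294 ≈ 0.26507 and Q = 74/1294 ≈ 0.057187.
Under the Kimura two-parameter model, d = −½ ln(1 − 2P − Q) − ¼ ln(1 − 2Q).
1 − 2P − Q = 0.412673, giving −½ ln(0.412673) = 0.442550.
1 − 2Q = 0.885626, giving −¼ ln(0.885626) = 0.030365.
d = 0.442550 + 0.030365 = 0.472915.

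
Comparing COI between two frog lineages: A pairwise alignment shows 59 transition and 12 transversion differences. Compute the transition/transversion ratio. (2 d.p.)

4.92

R = 59/12 = 4.916666… ≈ 4.92 (to 2 d.p.).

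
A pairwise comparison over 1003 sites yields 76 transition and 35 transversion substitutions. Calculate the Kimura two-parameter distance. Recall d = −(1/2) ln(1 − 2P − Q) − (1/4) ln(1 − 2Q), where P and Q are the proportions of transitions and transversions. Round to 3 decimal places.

P = 76/1003 ≈ 0.075773 and Q = 35/1003 ≈ 0.034895.
Under the Kimura two-parameter model, d = −½ ln(1 − 2P − Q) − ¼ ln(1 − 2Q).
1 − 2P − Q = 0.813559, giving −½ ln(0.813559) = 0.103168.
1 − 2Q = 0.93021, giving −¼ ln(0.93021) = 0.018086.
d = 0.103168 + 0.018086 = 0.121254.

0.121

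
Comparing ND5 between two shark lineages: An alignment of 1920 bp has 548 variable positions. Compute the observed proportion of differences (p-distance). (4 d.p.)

0.2854

p = 548/1920 = 0.285416… ≈ 0.2854 (to 4 d.p.).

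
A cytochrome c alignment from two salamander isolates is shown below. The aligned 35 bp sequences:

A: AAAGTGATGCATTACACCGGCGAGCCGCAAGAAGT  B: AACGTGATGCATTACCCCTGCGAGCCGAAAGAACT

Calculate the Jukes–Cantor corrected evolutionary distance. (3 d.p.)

0.158

The sequences differ at 5 of 35 sites (3, 16, 19, 28, 34), so p = 5/35 ≈ 0.142857.
d = −(3/4) ln(1 − 4p/3) = −0.75 ln(1 − 0.190476) = −0.75 ln(0.809524)
  = −0.75 × (-0.211309) = 0.158482 substitutions/site.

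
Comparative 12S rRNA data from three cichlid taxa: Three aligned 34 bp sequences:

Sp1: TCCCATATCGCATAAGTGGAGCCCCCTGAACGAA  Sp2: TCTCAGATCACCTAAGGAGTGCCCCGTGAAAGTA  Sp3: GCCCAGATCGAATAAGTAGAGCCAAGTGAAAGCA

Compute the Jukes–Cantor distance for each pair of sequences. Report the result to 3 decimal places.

Sp1–Sp2: 10/34 sites differ → p ≈ 0.294118, d = −0.75 ln(1 − 0.392157) = 0.373379 ≈ 0.373.
Sp1–Sp3: 9/34 sites differ → p ≈ 0.264706, d = −0.75 ln(1 − 0.352941) = 0.326488 ≈ 0.326.
Sp2–Sp3: 10/34 sites differ → p ≈ 0.294118, d = −0.75 ln(1 − 0.392157) = 0.373379 ≈ 0.373.

d(Sp1,Sp2) = 0.373, d(Sp1,Sp3) = 0.326, d(Sp2,Sp3) = 0.373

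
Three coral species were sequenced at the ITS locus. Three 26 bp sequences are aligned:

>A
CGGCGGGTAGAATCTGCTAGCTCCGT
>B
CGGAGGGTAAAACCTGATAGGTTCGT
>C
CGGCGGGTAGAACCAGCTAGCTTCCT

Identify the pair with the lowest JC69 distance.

A–B: 6/26 differ, p = 0.231, d = 0.276.
A–C: 4/26 differ, p = 0.154, d = 0.172.
B–C: 6/26 differ, p = 0.231, d = 0.276.
The smallest distance is between A and C.

A and C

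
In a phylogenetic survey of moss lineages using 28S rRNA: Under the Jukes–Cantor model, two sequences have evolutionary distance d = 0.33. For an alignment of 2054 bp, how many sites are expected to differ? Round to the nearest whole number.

548

Invert JC69: p = (3/4)(1 − e^(−4d/3)) = 0.75 × (1 − e^(-0.44)) = 0.75 × (1 − 0.644036) = 0.266973.
Expected differing sites = pL ≈ 0.266973 × 2054 = 548.362542 ≈ 548.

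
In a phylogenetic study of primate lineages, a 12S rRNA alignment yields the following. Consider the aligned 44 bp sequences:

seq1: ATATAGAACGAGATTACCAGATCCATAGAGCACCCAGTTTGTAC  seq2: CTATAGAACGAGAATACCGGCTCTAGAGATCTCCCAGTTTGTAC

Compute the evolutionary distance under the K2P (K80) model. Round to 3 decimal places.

0.209

Of 44 sites, 2 differences are transitions and 6 are transversions, so P = 2/44 ≈ 0.045455 and Q = 6/44 ≈ 0.136364.
Under the Kimura two-parameter model, d = −½ ln(1 − 2P − Q) − ¼ ln(1 − 2Q).
1 − 2P − Q = 0.772726, giving −½ ln(0.772726) = 0.128915.
1 − 2Q = 0.727272, giving −¼ ln(0.727272) = 0.079614.
d = 0.128915 + 0.079614 = 0.208529.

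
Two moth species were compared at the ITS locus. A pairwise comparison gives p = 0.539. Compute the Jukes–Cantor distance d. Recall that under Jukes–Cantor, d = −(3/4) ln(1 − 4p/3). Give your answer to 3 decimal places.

d = −(3/4) ln(1 − 4p/3) = −0.75 ln(1 − 0.718667) = −0.75 ln(0.281333)
  = −0.75 × (-1.268216) = 0.951162 substitutions/site.

0.951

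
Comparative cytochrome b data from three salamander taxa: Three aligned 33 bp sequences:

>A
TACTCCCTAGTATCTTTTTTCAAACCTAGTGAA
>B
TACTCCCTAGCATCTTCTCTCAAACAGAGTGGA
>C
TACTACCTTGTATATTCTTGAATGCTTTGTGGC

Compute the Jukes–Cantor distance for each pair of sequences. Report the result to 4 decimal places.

A–B: 6/33 sites differ → p ≈ 0.181818, d = −0.75 ln(1 − 0.242424) = 0.208224 ≈ 0.2082.
A–C: 12/33 sites differ → p ≈ 0.363636, d = −0.75 ln(1 − 0.484848) = 0.497470 ≈ 0.4975.
B–C: 13/33 sites differ → p ≈ 0.393939, d = −0.75 ln(1 − 0.525252) = 0.558728 ≈ 0.5587.

d(A,B) = 0.2082, d(A,C) = 0.4975, d(B,C) = 0.5587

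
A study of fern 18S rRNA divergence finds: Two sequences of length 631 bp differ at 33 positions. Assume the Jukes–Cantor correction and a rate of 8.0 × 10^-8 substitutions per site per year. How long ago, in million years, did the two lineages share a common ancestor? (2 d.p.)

0.34

p = 33/631 ≈ 0.052298.
d = −(3/4) ln(1 − 4p/3) = −0.75 ln(1 − 0.069731) = −0.75 ln(0.930269)
  = −0.75 × (-0.072281) = 0.054211 substitutions/site.
Under a molecular clock d = 2μt, so t = d/(2μ) = 0.054211 / (2 × 8.0 × 10^-8) = 0.34 million years.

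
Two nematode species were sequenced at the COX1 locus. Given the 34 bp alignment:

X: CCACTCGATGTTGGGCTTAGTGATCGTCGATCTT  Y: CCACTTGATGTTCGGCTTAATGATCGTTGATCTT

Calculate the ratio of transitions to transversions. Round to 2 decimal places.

3.00

Transitions are A↔G and C↔T; transversions are all other mismatches.
Transitions: 3. Transversions: 1.
R = 3/1 = 3.00.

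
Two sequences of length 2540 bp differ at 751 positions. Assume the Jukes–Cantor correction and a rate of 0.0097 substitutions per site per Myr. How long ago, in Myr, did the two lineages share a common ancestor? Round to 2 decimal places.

p = 751/2540 ≈ 0.295669.
d = −(3/4) ln(1 − 4p/3) = −0.75 ln(1 − 0.394225) = −0.75 ln(0.605775)
  = −0.75 × (-0.501247) = 0.375935 substitutions/site.
Under a molecular clock d = 2μt, so t = d/(2μ) = 0.375935 / (2 × 0.0097) = 19.38 Myr.

19.38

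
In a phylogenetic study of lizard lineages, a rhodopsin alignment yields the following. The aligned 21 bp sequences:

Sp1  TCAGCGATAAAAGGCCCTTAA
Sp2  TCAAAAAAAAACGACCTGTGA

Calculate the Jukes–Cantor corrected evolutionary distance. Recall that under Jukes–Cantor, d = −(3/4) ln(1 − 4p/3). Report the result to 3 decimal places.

The sequences differ at 9 of 21 sites (4, 5, 6, 8, 12, 14, 17, 18, 20), so p = 9/21 ≈ 0.428571.
d = −(3/4) ln(1 − 4p/3) = −0.75 ln(1 − 0.571428) = −0.75 ln(0.428572)
  = −0.75 × (-0.847297) = 0.635473 substitutions/site.

0.635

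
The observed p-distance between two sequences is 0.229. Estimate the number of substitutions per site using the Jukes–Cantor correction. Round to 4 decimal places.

0.2732

d = −(3/4) ln(1 − 4p/3) = −0.75 ln(1 − 0.305333) = −0.75 ln(0.694667)
  = −0.75 × (-0.364323) = 0.273242 substitutions/site.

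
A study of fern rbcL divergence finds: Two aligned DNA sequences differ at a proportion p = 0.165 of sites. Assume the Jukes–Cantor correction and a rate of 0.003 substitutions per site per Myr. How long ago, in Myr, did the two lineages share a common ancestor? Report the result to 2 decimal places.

d = −(3/4) ln(1 − 4p/3) = −0.75 ln(1 − 0.22) = −0.75 ln(0.78)
  = −0.75 × (-0.248461) = 0.186346 substitutions/site.
Under a molecular clock d = 2μt, so t = d/(2μ) = 0.186346 / (2 × 0.003) = 31.06 Myr.

31.06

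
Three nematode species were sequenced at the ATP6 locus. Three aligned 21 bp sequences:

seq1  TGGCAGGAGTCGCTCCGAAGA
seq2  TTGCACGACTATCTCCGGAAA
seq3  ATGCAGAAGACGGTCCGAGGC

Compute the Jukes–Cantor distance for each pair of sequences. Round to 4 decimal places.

seq1–seq2: 7/21 sites differ → p ≈ 0.333333, d = −0.75 ln(1 − 0.444444) = 0.440839 ≈ 0.4408.
seq1–seq3: 7/21 sites differ → p ≈ 0.333333, d = −0.75 ln(1 − 0.444444) = 0.440839 ≈ 0.4408.
seq2–seq3: 12/21 sites differ → p ≈ 0.571429, d = −0.75 ln(1 − 0.761905) = 1.076314 ≈ 1.0763.

d(seq1,seq2) = 0.4408, d(seq1,seq3) = 0.4408, d(seq2,seq3) = 1.0763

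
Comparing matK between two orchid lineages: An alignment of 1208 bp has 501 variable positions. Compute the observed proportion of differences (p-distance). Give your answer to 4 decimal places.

0.4147

p = 501/1208 = 0.414735… ≈ 0.4147 (to 4 d.p.).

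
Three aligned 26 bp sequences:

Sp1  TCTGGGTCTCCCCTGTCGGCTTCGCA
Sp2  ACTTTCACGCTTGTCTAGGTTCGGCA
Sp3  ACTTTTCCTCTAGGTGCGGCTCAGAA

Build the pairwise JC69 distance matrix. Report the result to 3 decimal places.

Sp1–Sp2: 14/26 sites differ → p ≈ 0.538462, d = −0.75 ln(1 − 0.717949) = 0.949251 ≈ 0.949.
Sp1–Sp3: 14/26 sites differ → p ≈ 0.538462, d = −0.75 ln(1 − 0.717949) = 0.949251 ≈ 0.949.
Sp2–Sp3: 11/26 sites differ → p ≈ 0.423077, d = −0.75 ln(1 − 0.564103) = 0.622762 ≈ 0.623.

d(Sp1,Sp2) = 0.949, d(Sp1,Sp3) = 0.949, d(Sp2,Sp3) = 0.623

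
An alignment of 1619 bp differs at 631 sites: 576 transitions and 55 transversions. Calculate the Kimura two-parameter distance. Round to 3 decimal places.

0.702

P = 576/1619 ≈ 0.355775 and Q = 55/1619 ≈ 0.033972.
Under the Kimura two-parameter model, d = −½ ln(1 − 2P − Q) − ¼ ln(1 − 2Q).
1 − 2P − Q = 0.254478, giving −½ ln(0.254478) = 0.684270.
1 − 2Q = 0.932056, giving −¼ ln(0.932056) = 0.017591.
d = 0.684270 + 0.017591 = 0.701861.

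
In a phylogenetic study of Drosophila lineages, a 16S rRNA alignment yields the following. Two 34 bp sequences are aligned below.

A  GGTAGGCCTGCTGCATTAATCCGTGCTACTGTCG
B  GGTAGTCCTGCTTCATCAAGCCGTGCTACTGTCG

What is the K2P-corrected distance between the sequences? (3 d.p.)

0.128

Of 34 sites, 1 differences are transitions and 3 are transversions, so P = 1/34 ≈ 0.029412 and Q = 3/34 ≈ 0.088235.
Under the Kimura two-parameter model, d = −½ ln(1 − 2P − Q) − ¼ ln(1 − 2Q).
1 − 2P − Q = 0.852941, giving −½ ln(0.852941) = 0.079532.
1 − 2Q = 0.82353, giving −¼ ln(0.82353) = 0.048539.
d = 0.079532 + 0.048539 = 0.128071.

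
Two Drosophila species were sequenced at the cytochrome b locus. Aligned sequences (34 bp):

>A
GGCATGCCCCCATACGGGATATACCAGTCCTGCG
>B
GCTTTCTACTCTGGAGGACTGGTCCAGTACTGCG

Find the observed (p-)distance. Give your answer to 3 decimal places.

0.500

The sequences differ at 17 of 34 positions.
p = 17/34 = 0.500.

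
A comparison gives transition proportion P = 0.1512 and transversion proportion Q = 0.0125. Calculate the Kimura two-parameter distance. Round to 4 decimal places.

0.1954

Under the Kimura two-parameter model, d = −½ ln(1 − 2P − Q) − ¼ ln(1 − 2Q).
1 − 2P − Q = 0.6851, giving −½ ln(0.6851) = 0.189095.
1 − 2Q = 0.975, giving −¼ ln(0.975) = 0.006329.
d = 0.189095 + 0.006329 = 0.195424.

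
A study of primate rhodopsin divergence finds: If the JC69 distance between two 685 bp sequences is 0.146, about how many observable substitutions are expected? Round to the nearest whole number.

Invert JC69: p = (3/4)(1 − e^(−4d/3)) = 0.75 × (1 − e^(-0.194667)) = 0.75 × (1 − 0.823109) = 0.132668.
Expected differing sites = pL ≈ 0.132668 × 685 = 90.87758 ≈ 91.

91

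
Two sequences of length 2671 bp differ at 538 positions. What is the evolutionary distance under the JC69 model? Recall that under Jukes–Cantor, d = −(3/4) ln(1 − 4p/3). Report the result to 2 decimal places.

p = 538/2671 ≈ 0.201423.
d = −(3/4) ln(1 − 4p/3) = −0.75 ln(1 − 0.268564) = −0.75 ln(0.731436)
  = −0.75 × (-0.312746) = 0.234560 substitutions/site.

0.23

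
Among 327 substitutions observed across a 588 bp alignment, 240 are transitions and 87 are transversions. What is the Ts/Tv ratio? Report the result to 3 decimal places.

2.759

R = 240/87 = 2.758620… ≈ 2.759 (to 3 d.p.).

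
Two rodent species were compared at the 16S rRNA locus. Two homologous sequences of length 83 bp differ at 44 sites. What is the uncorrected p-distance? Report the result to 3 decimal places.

0.530

p = 44/83 = 0.530120… ≈ 0.530 (to 3 d.p.).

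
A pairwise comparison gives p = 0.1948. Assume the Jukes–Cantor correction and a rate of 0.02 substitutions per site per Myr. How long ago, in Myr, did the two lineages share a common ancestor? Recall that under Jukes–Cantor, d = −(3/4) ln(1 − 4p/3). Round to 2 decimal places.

5.64

d = −(3/4) ln(1 − 4p/3) = −0.75 ln(1 − 0.259733) = −0.75 ln(0.740267)
  = −0.75 × (-0.300744) = 0.225558 substitutions/site.
Under a molecular clock d = 2μt, so t = d/(2μ) = 0.225558 / (2 × 0.02) = 5.64 Myr.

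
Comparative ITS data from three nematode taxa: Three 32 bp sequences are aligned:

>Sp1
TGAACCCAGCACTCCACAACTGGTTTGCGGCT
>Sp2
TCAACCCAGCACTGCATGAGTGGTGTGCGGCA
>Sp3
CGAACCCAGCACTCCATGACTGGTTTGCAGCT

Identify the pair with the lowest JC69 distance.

Sp1–Sp2: 7/32 differ, p = 0.219, d = 0.259.
Sp1–Sp3: 4/32 differ, p = 0.125, d = 0.137.
Sp2–Sp3: 7/32 differ, p = 0.219, d = 0.259.
The smallest distance is between Sp1 and Sp3.

Sp1 and Sp3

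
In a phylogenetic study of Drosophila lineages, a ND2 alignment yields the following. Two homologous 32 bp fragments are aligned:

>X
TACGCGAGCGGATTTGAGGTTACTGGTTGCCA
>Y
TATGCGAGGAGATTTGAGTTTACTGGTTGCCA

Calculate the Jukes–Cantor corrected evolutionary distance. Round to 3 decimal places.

The sequences differ at 4 of 32 sites (3, 9, 10, 19), so p = 4/32 = 0.125.
d = −(3/4) ln(1 − 4p/3) = −0.75 ln(1 − 0.166667) = −0.75 ln(0.833333)
  = −0.75 × (-0.182322) = 0.136742 substitutions/site.

0.137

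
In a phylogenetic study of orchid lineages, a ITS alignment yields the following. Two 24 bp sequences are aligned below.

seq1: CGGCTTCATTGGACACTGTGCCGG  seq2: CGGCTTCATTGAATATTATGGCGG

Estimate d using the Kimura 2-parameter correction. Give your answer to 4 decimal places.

0.2568

Of 24 sites, 4 differences are transitions and 1 are transversions, so P = 4/24 ≈ 0.166667 and Q = 1/24 ≈ 0.041667.
Under the Kimura two-parameter model, d = −½ ln(1 − 2P − Q) − ¼ ln(1 − 2Q).
1 − 2P − Q = 0.624999, giving −½ ln(0.624999) = 0.235003.
1 − 2Q = 0.916666, giving −¼ ln(0.916666) = 0.021753.
d = 0.235003 + 0.021753 = 0.256756.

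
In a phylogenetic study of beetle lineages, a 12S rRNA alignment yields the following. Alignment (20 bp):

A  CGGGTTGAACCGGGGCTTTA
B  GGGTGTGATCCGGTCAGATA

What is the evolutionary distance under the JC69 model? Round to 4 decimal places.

The sequences differ at 9 of 20 sites (1, 4, 5, 9, 14, 15, 16, 17, 18), so p = 9/20 = 0.45.
d = −(3/4) ln(1 − 4p/3) = −0.75 ln(1 − 0.6) = −0.75 ln(0.4)
  = −0.75 × (-0.916291) = 0.687218 substitutions/site.

0.6872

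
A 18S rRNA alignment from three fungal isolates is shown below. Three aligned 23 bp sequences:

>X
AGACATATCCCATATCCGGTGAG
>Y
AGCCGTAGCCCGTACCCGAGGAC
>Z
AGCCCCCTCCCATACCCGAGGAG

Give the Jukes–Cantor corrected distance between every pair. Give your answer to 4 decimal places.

d(X,Y) = 0.4674, d(X,Z) = 0.3904, d(Y,Z) = 0.3206

X–Y: 8/23 sites differ → p ≈ 0.347826, d = −0.75 ln(1 − 0.463768) = 0.467391 ≈ 0.4674.
X–Z: 7/23 sites differ → p ≈ 0.304348, d = −0.75 ln(1 − 0.405797) = 0.390401 ≈ 0.3904.
Y–Z: 6/23 sites differ → p ≈ 0.26087, d = −0.75 ln(1 − 0.347827) = 0.320584 ≈ 0.3206.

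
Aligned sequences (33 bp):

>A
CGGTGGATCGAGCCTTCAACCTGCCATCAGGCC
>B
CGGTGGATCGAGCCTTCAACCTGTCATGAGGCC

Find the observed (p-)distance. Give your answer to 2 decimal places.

0.06

The sequences differ at 2 of 33 positions (sites 24, 28).
p = 2/33 = 0.060606… ≈ 0.06 (to 2 d.p.).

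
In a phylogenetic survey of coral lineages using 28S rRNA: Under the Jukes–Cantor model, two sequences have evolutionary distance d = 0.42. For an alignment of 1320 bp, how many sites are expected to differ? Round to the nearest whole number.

425

Invert JC69: p = (3/4)(1 − e^(−4d/3)) = 0.75 × (1 − e^(-0.56)) = 0.75 × (1 − 0.571209) = 0.321593.
Expected differing sites = pL ≈ 0.321593 × 1320 = 424.50276 ≈ 425.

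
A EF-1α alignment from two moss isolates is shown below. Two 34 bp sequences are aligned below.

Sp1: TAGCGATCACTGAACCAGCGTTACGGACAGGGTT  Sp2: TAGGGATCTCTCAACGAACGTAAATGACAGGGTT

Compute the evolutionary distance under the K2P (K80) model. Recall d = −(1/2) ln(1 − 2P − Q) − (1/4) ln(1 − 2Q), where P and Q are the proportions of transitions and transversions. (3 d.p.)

0.286

Of 34 sites, 1 differences are transitions and 7 are transversions, so P = 1/34 ≈ 0.029412 and Q = 7/34 ≈ 0.205882.
Under the Kimura two-parameter model, d = −½ ln(1 − 2P − Q) − ¼ ln(1 − 2Q).
1 − 2P − Q = 0.735294, giving −½ ln(0.735294) = 0.153742.
1 − 2Q = 0.588236, giving −¼ ln(0.588236) = 0.132657.
d = 0.153742 + 0.132657 = 0.286399.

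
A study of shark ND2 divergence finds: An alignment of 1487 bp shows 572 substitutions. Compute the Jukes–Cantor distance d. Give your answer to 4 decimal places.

0.5394

p = 572/1487 ≈ 0.384667.
d = −(3/4) ln(1 − 4p/3) = −0.75 ln(1 − 0.512889) = −0.75 ln(0.487111)
  = −0.75 × (-0.719263) = 0.539447 substitutions/site.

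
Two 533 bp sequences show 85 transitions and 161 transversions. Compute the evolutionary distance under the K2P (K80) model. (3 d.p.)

0.717

P = 85/533 ≈ 0.159475 and Q = 161/533 ≈ 0.302064.
Under the Kimura two-parameter model, d = −½ ln(1 − 2P − Q) − ¼ ln(1 − 2Q).
1 − 2P − Q = 0.378986, giving −½ ln(0.378986) = 0.485128.
1 − 2Q = 0.395872, giving −¼ ln(0.395872) = 0.231666.
d = 0.485128 + 0.231666 = 0.716794.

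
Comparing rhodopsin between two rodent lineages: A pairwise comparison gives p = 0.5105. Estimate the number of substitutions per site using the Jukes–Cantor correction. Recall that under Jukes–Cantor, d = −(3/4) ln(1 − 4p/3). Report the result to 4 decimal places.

0.8561

d = −(3/4) ln(1 − 4p/3) = −0.75 ln(1 − 0.680667) = −0.75 ln(0.319333)
  = −0.75 × (-1.141521) = 0.856141 substitutions/site.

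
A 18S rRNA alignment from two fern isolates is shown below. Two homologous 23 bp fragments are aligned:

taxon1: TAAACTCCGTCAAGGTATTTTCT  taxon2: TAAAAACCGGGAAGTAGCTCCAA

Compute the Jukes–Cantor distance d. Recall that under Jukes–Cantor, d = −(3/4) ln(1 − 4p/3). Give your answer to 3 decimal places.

The sequences differ at 12 of 23 sites, so p = 12/23 ≈ 0.521739.
d = −(3/4) ln(1 − 4p/3) = −0.75 ln(1 − 0.695652) = −0.75 ln(0.304348)
  = −0.75 × (-1.189583) = 0.892187 substitutions/site.

0.892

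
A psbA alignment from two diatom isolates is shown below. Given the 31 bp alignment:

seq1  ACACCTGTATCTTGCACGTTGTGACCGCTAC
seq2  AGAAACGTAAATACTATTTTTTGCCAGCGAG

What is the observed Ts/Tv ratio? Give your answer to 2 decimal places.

0.23

Transitions are A↔G and C↔T; transversions are all other mismatches.
Transitions: 3. Transversions: 13.
R = 3/13 = 0.230769… ≈ 0.23 (to 2 d.p.).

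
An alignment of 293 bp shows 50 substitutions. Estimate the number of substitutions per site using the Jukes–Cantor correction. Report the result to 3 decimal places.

0.194

p = 50/293 ≈ 0.170648.
d = −(3/4) ln(1 − 4p/3) = −0.75 ln(1 − 0.227531) = −0.75 ln(0.772469)
  = −0.75 × (-0.258163) = 0.193622 substitutions/site.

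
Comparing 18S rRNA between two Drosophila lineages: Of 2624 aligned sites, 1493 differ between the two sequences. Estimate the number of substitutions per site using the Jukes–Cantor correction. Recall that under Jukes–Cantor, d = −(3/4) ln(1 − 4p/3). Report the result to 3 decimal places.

1.066

p = 1493/2624 ≈ 0.568979.
d = −(3/4) ln(1 − 4p/3) = −0.75 ln(1 − 0.758639) = −0.75 ln(0.241361)
  = −0.75 × (-1.421462) = 1.066097 substitutions/site.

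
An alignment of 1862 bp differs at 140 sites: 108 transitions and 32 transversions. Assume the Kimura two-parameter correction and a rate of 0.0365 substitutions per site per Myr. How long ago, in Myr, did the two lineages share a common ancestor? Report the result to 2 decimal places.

1.10

P = 108/1862 ≈ 0.058002 and Q = 32/1862 ≈ 0.017186.
Under the Kimura two-parameter model, d = −½ ln(1 − 2P − Q) − ¼ ln(1 − 2Q).
1 − 2P − Q = 0.86681, giving −½ ln(0.86681) = 0.071468.
1 − 2Q = 0.965628, giving −¼ ln(0.965628) = 0.008744.
d = 0.071468 + 0.008744 = 0.080212.
Under a molecular clock d = 2μt, so t = d/(2μ) = 0.080212 / (2 × 0.0365) = 1.10 Myr.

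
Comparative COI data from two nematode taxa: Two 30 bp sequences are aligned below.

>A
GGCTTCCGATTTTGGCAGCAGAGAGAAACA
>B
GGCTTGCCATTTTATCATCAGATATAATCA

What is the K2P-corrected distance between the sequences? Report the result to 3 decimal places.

Of 30 sites, 1 differences are transitions and 7 are transversions, so P = 1/30 ≈ 0.033333 and Q = 7/30 ≈ 0.233333.
Under the Kimura two-parameter model, d = −½ ln(1 − 2P − Q) − ¼ ln(1 − 2Q).
1 − 2P − Q = 0.700001, giving −½ ln(0.700001) = 0.178337.
1 − 2Q = 0.533334, giving −¼ ln(0.533334) = 0.157152.
d = 0.178337 + 0.157152 = 0.335489.

0.335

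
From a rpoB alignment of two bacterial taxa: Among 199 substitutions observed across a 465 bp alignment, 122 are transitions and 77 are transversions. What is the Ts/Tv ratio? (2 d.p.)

1.58

R = 122/77 = 1.584415… ≈ 1.58 (to 2 d.p.).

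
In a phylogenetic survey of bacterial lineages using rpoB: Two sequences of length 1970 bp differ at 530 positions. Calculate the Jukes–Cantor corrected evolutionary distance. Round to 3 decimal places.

0.333

p = 530/1970 ≈ 0.269036.
d = −(3/4) ln(1 − 4p/3) = −0.75 ln(1 − 0.358715) = −0.75 ln(0.641285)
  = −0.75 × (-0.444281) = 0.333211 substitutions/site.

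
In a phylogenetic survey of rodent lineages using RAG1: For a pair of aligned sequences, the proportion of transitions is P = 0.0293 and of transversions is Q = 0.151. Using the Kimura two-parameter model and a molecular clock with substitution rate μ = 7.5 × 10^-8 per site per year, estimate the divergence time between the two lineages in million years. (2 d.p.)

Under the Kimura two-parameter model, d = −½ ln(1 − 2P − Q) − ¼ ln(1 − 2Q).
1 − 2P − Q = 0.7904, giving −½ ln(0.7904) = 0.117608.
1 − 2Q = 0.698, giving −¼ ln(0.698) = 0.089884.
d = 0.117608 + 0.089884 = 0.207492.
Under a molecular clock d = 2μt, so t = d/(2μ) = 0.207492 / (2 × 7.5 × 10^-8) = 1.38 million years.

1.38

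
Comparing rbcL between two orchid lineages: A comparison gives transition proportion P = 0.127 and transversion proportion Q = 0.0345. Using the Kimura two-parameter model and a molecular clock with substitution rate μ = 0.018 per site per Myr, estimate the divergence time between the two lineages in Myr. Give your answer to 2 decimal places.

Under the Kimura two-parameter model, d = −½ ln(1 − 2P − Q) − ¼ ln(1 − 2Q).
1 − 2P − Q = 0.7115, giving −½ ln(0.7115) = 0.170190.
1 − 2Q = 0.931, giving −¼ ln(0.931) = 0.017874.
d = 0.170190 + 0.017874 = 0.188064.
Under a molecular clock d = 2μt, so t = d/(2μ) = 0.188064 / (2 × 0.018) = 5.22 Myr.

5.22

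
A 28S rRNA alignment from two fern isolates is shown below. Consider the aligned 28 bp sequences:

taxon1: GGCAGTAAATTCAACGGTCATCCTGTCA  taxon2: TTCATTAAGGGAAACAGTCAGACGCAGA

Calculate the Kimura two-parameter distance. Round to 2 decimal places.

0.91

Of 28 sites, 2 differences are transitions and 12 are transversions, so P = 2/28 ≈ 0.071429 and Q = 12/28 ≈ 0.428571.
Under the Kimura two-parameter model, d = −½ ln(1 − 2P − Q) − ¼ ln(1 − 2Q).
1 − 2P − Q = 0.428571, giving −½ ln(0.428571) = 0.423649.
1 − 2Q = 0.142858, giving −¼ ln(0.142858) = 0.486476.
d = 0.423649 + 0.486476 = 0.910125.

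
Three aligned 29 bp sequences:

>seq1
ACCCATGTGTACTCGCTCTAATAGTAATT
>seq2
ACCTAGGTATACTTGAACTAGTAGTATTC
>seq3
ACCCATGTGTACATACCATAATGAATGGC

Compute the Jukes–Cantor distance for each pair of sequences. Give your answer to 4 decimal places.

seq1–seq2: 9/29 sites differ → p ≈ 0.310345, d = −0.75 ln(1 − 0.413793) = 0.400562 ≈ 0.4006.
seq1–seq3: 12/29 sites differ → p ≈ 0.413793, d = −0.75 ln(1 − 0.551724) = 0.601760 ≈ 0.6018.
seq2–seq3: 15/29 sites differ → p ≈ 0.517241, d = −0.75 ln(1 − 0.689655) = 0.877553 ≈ 0.8776.

d(seq1,seq2) = 0.4006, d(seq1,seq3) = 0.6018, d(seq2,seq3) = 0.8776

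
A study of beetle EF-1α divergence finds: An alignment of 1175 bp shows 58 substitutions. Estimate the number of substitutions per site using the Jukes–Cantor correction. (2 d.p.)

0.05

p = 58/1175 ≈ 0.049362.
d = −(3/4) ln(1 − 4p/3) = −0.75 ln(1 − 0.065816) = −0.75 ln(0.934184)
  = −0.75 × (-0.068082) = 0.051062 substitutions/site.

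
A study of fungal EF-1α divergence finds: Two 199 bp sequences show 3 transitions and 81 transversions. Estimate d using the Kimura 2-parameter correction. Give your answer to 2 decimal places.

P = 3/199 ≈ 0.015075 and Q = 81/199 ≈ 0.407035.
Under the Kimura two-parameter model, d = −½ ln(1 − 2P − Q) − ¼ ln(1 − 2Q).
1 − 2P − Q = 0.562815, giving −½ ln(0.562815) = 0.287402.
1 − 2Q = 0.18593, giving −¼ ln(0.18593) = 0.420596.
d = 0.287402 + 0.420596 = 0.707998.

0.71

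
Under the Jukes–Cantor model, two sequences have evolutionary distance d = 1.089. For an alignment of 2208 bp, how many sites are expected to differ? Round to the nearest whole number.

Invert JC69: p = (3/4)(1 − e^(−4d/3)) = 0.75 × (1 − e^(-1.452)) = 0.75 × (1 − 0.234102) = 0.574424.
Expected differing sites = pL ≈ 0.574424 × 2208 = 1268.328192 ≈ 1268.

1268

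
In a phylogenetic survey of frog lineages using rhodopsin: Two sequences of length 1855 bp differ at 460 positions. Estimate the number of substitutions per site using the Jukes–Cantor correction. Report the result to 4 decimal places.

0.3011

p = 460/1855 ≈ 0.247978.
d = −(3/4) ln(1 − 4p/3) = −0.75 ln(1 − 0.330637) = −0.75 ln(0.669363)
  = −0.75 × (-0.401429) = 0.301072 substitutions/site.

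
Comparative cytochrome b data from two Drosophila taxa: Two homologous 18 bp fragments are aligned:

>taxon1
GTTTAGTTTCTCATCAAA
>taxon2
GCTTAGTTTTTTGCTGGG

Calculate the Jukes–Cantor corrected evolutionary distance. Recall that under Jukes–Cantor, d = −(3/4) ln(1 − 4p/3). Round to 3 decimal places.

The sequences differ at 9 of 18 sites (2, 10, 12, 13, 14, 15, 16, 17, 18), so p = 9/18 = 0.5.
d = −(3/4) ln(1 − 4p/3) = −0.75 ln(1 − 0.666667) = −0.75 ln(0.333333)
  = −0.75 × (-1.098613) = 0.823960 substitutions/site.

0.824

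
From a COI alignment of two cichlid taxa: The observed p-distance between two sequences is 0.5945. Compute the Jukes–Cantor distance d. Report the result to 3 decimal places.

1.180

d = −(3/4) ln(1 − 4p/3) = −0.75 ln(1 − 0.792667) = −0.75 ln(0.207333)
  = −0.75 × (-1.573429) = 1.180072 substitutions/site.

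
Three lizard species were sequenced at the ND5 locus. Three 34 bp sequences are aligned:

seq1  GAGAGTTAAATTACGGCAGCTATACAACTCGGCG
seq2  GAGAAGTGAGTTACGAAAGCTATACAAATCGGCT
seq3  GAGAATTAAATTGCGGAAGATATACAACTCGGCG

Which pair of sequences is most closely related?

seq1–seq2: 8/34 differ, p = 0.235, d = 0.282.
seq1–seq3: 4/34 differ, p = 0.118, d = 0.128.
seq2–seq3: 8/34 differ, p = 0.235, d = 0.282.
The smallest distance is between seq1 and seq3.

seq1 and seq3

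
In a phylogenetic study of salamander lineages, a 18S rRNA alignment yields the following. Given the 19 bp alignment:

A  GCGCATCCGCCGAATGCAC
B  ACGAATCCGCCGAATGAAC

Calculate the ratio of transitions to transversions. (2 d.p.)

0.50

Transitions are A↔G and C↔T; transversions are all other mismatches.
Transitions: 1. Transversions: 2.
R = 1/2 = 0.50.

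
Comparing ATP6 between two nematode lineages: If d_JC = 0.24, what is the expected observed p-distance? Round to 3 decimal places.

0.205

p = (3/4)(1 − e^(−4d/3)) = 0.75 × (1 − e^(-0.32)) = 0.75 × (1 − 0.726149) = 0.205388.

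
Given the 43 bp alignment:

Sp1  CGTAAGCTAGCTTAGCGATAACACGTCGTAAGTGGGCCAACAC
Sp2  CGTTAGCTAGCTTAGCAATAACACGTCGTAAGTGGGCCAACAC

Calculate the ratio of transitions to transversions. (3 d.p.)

1.000

Transitions are A↔G and C↔T; transversions are all other mismatches.
Transitions: 1. Transversions: 1.
R = 1/1 = 1.000.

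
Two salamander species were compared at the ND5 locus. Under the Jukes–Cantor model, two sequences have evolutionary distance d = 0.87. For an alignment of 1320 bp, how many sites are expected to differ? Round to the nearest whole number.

Invert JC69: p = (3/4)(1 − e^(−4d/3)) = 0.75 × (1 − e^(-1.16)) = 0.75 × (1 − 0.313486) = 0.514886.
Expected differing sites = pL ≈ 0.514886 × 1320 = 679.64952 ≈ 680.

680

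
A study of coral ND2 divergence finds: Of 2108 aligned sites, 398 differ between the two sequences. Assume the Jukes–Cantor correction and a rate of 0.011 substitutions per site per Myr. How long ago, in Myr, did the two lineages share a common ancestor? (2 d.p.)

p = 398/2108 ≈ 0.188805.
d = −(3/4) ln(1 − 4p/3) = −0.75 ln(1 − 0.25174) = −0.75 ln(0.74826)
  = −0.75 × (-0.290005) = 0.217504 substitutions/site.
Under a molecular clock d = 2μt, so t = d/(2μ) = 0.217504 / (2 × 0.011) = 9.89 Myr.

9.89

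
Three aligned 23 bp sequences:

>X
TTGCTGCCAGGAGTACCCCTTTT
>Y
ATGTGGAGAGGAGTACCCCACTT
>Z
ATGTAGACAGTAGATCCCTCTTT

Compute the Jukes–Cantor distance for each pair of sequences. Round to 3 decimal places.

d(X,Y) = 0.390, d(X,Z) = 0.553, d(Y,Z) = 0.467

X–Y: 7/23 sites differ → p ≈ 0.304348, d = −0.75 ln(1 − 0.405797) = 0.390401 ≈ 0.390.
X–Z: 9/23 sites differ → p ≈ 0.391304, d = −0.75 ln(1 − 0.521739) = 0.553199 ≈ 0.553.
Y–Z: 8/23 sites differ → p ≈ 0.347826, d = −0.75 ln(1 − 0.463768) = 0.467391 ≈ 0.467.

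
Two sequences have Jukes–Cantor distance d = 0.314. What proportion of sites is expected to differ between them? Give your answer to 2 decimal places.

0.26

p = (3/4)(1 − e^(−4d/3)) = 0.75 × (1 − e^(-0.418667)) = 0.75 × (1 − 0.657923) = 0.256558.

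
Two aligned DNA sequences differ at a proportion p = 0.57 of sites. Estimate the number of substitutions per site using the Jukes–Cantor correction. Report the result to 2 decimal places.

d = −(3/4) ln(1 − 4p/3) = −0.75 ln(1 − 0.76) = −0.75 ln(0.24)
  = −0.75 × (-1.427116) = 1.070337 substitutions/site.

1.07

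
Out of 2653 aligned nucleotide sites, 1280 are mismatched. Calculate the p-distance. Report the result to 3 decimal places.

0.482

p = 1280/2653 = 0.482472… ≈ 0.482 (to 3 d.p.).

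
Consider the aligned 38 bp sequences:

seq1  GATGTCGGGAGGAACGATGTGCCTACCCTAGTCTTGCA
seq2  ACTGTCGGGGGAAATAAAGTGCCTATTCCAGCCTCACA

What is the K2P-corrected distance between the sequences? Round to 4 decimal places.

Of 38 sites, 11 differences are transitions and 2 are transversions, so P = 11/38 ≈ 0.289474 and Q = 2/38 ≈ 0.052632.
Under the Kimura two-parameter model, d = −½ ln(1 − 2P − Q) − ¼ ln(1 − 2Q).
1 − 2P − Q = 0.36842, giving −½ ln(0.36842) = 0.499266.
1 − 2Q = 0.894736, giving −¼ ln(0.894736) = 0.027807.
d = 0.499266 + 0.027807 = 0.527073.

0.5271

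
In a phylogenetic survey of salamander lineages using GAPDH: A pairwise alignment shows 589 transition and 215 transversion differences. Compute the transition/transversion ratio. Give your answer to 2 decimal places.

2.74

R = 589/215 = 2.739534… ≈ 2.74 (to 2 d.p.).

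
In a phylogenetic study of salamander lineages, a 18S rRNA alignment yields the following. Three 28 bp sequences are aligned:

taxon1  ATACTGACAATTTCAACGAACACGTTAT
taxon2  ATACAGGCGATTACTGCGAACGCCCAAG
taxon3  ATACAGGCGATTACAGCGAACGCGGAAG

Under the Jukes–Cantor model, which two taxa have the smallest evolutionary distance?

taxon2 and taxon3

taxon1–taxon2: 11/28 differ, p = 0.393, d = 0.556.
taxon1–taxon3: 9/28 differ, p = 0.321, d = 0.420.
taxon2–taxon3: 3/28 differ, p = 0.107, d = 0.116.
The smallest distance is between taxon2 and taxon3.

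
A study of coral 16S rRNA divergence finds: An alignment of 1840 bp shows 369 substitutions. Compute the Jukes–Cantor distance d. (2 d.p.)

0.23

p = 369/1840 ≈ 0.200543.
d = −(3/4) ln(1 − 4p/3) = −0.75 ln(1 − 0.267391) = −0.75 ln(0.732609)
  = −0.75 × (-0.311143) = 0.233357 substitutions/site.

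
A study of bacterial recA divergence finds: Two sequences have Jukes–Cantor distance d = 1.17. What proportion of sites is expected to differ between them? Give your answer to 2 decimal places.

p = (3/4)(1 − e^(−4d/3)) = 0.75 × (1 − e^(-1.56)) = 0.75 × (1 − 0.210136) = 0.592398.

0.59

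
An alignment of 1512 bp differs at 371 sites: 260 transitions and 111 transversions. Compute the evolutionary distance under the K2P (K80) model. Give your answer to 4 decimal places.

P = 260/1512 ≈ 0.171958 and Q = 111/1512 ≈ 0.073413.
Under the Kimura two-parameter model, d = −½ ln(1 − 2P − Q) − ¼ ln(1 − 2Q).
1 − 2P − Q = 0.582671, giving −½ ln(0.582671) = 0.270066.
1 − 2Q = 0.853174, giving −¼ ln(0.853174) = 0.039698.
d = 0.270066 + 0.039698 = 0.309764.

0.3098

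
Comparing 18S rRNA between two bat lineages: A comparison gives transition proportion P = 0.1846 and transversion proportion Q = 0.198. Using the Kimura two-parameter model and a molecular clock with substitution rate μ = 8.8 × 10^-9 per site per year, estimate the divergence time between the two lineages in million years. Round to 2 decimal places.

Under the Kimura two-parameter model, d = −½ ln(1 − 2P − Q) − ¼ ln(1 − 2Q).
1 − 2P − Q = 0.4328, giving −½ ln(0.4328) = 0.418740.
1 − 2Q = 0.604, giving −¼ ln(0.604) = 0.126045.
d = 0.418740 + 0.126045 = 0.544785.
Under a molecular clock d = 2μt, so t = d/(2μ) = 0.544785 / (2 × 8.8 × 10^-9) = 30.95 million years.

30.95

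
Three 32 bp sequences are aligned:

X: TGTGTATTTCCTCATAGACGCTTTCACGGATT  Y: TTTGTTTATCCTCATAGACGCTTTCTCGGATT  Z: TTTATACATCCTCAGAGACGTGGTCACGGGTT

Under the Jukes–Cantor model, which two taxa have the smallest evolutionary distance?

X–Y: 4/32 differ, p = 0.125, d = 0.137.
X–Z: 9/32 differ, p = 0.281, d = 0.353.
Y–Z: 9/32 differ, p = 0.281, d = 0.353.
The smallest distance is between X and Y.

X and Y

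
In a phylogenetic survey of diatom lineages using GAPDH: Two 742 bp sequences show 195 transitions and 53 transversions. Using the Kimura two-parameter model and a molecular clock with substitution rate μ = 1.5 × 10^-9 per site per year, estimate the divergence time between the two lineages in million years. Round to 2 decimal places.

P = 195/742 ≈ 0.262803 and Q = 53/742 ≈ 0.071429.
Under the Kimura two-parameter model, d = −½ ln(1 − 2P − Q) − ¼ ln(1 − 2Q).
1 − 2P − Q = 0.402965, giving −½ ln(0.402965) = 0.454453.
1 − 2Q = 0.857142, giving −¼ ln(0.857142) = 0.038538.
d = 0.454453 + 0.038538 = 0.492991.
Under a molecular clock d = 2μt, so t = d/(2μ) = 0.492991 / (2 × 1.5 × 10^-9) = 164.33 million years.

164.33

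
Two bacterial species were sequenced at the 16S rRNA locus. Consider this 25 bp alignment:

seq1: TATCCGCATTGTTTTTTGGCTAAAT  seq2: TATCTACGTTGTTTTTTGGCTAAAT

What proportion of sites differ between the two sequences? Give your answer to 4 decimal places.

0.1200

The sequences differ at 3 of 25 positions (sites 5, 6, 8).
p = 3/25 = 0.1200.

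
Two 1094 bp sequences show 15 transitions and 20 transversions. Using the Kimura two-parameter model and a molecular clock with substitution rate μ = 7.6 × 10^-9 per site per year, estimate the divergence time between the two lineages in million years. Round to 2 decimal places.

2.15

P = 15/1094 ≈ 0.013711 and Q = 20/1094 ≈ 0.018282.
Under the Kimura two-parameter model, d = −½ ln(1 − 2P − Q) − ¼ ln(1 − 2Q).
1 − 2P − Q = 0.954296, giving −½ ln(0.954296) = 0.023391.
1 − 2Q = 0.963436, giving −¼ ln(0.963436) = 0.009312.
d = 0.023391 + 0.009312 = 0.032703.
Under a molecular clock d = 2μt, so t = d/(2μ) = 0.032703 / (2 × 7.6 × 10^-9) = 2.15 million years.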